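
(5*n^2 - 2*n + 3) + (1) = 5*n^2 - 2*n + 4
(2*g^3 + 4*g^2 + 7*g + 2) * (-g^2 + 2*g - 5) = -2*g^5 - 9*g^3 - 8*g^2 - 31*g - 10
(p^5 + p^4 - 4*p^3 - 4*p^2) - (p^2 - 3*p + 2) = p^5 + p^4 - 4*p^3 - 5*p^2 + 3*p - 2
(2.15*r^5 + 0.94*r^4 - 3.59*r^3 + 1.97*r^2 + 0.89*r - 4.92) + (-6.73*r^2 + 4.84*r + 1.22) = 2.15*r^5 + 0.94*r^4 - 3.59*r^3 - 4.76*r^2 + 5.73*r - 3.7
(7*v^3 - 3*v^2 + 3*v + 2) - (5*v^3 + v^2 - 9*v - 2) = 2*v^3 - 4*v^2 + 12*v + 4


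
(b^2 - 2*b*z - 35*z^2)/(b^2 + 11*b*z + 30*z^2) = (b - 7*z)/(b + 6*z)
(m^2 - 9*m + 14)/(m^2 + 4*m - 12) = (m - 7)/(m + 6)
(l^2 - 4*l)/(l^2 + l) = (l - 4)/(l + 1)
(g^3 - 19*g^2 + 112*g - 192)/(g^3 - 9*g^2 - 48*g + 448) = (g - 3)/(g + 7)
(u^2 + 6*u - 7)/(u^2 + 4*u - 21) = (u - 1)/(u - 3)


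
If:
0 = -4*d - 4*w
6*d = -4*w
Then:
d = 0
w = 0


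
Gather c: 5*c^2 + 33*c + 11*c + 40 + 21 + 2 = 5*c^2 + 44*c + 63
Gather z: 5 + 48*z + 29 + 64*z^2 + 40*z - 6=64*z^2 + 88*z + 28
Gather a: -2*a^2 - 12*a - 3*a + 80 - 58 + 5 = -2*a^2 - 15*a + 27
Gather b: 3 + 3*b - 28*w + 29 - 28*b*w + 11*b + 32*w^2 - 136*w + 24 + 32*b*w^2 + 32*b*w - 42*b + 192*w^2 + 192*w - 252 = b*(32*w^2 + 4*w - 28) + 224*w^2 + 28*w - 196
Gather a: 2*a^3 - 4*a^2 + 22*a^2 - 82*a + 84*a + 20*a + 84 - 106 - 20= 2*a^3 + 18*a^2 + 22*a - 42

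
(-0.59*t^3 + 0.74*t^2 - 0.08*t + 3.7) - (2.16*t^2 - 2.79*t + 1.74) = -0.59*t^3 - 1.42*t^2 + 2.71*t + 1.96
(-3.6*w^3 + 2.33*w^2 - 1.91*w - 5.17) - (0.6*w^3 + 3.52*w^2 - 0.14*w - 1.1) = -4.2*w^3 - 1.19*w^2 - 1.77*w - 4.07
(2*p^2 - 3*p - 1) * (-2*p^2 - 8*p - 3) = -4*p^4 - 10*p^3 + 20*p^2 + 17*p + 3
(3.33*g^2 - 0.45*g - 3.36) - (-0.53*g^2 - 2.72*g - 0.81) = 3.86*g^2 + 2.27*g - 2.55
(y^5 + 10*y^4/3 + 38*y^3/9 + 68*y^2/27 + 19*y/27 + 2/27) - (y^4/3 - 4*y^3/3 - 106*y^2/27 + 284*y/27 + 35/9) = y^5 + 3*y^4 + 50*y^3/9 + 58*y^2/9 - 265*y/27 - 103/27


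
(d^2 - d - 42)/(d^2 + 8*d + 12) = (d - 7)/(d + 2)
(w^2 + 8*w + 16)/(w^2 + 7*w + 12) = (w + 4)/(w + 3)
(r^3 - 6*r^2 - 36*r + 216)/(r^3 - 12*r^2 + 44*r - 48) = (r^2 - 36)/(r^2 - 6*r + 8)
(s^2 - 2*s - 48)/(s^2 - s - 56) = (s + 6)/(s + 7)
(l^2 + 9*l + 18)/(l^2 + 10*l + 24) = (l + 3)/(l + 4)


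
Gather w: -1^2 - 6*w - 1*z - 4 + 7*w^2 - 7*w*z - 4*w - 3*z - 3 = 7*w^2 + w*(-7*z - 10) - 4*z - 8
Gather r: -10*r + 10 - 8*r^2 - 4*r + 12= -8*r^2 - 14*r + 22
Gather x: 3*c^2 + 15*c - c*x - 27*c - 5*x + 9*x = 3*c^2 - 12*c + x*(4 - c)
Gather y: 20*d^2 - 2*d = 20*d^2 - 2*d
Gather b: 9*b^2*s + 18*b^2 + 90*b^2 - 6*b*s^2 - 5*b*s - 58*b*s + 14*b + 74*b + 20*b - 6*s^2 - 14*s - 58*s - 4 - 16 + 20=b^2*(9*s + 108) + b*(-6*s^2 - 63*s + 108) - 6*s^2 - 72*s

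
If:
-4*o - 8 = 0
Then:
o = -2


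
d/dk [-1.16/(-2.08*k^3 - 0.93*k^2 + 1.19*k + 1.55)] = (-7.2384*k^2 - 2.1576*k + 1.3804)/(2.08*k^3 + 0.93*k^2 - 1.19*k - 1.55)^2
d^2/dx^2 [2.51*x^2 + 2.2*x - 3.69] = 5.02000000000000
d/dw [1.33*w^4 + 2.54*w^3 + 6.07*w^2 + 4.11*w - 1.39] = 5.32*w^3 + 7.62*w^2 + 12.14*w + 4.11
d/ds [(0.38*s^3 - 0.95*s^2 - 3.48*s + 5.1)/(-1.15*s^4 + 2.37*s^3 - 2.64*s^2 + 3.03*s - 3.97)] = (0.437*s^6 - 2.185*s^5 - 10.7577*s^4 + 42.258*s^3 - 52.8525*s^2 + 34.471*s - 1.6374)/(1.3225*s^8 - 5.451*s^7 + 11.6889*s^6 - 19.4826*s^5 + 30.4628*s^4 - 34.8162*s^3 + 30.1425*s^2 - 24.0582*s + 15.7609)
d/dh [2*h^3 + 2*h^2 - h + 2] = 6*h^2 + 4*h - 1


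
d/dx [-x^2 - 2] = -2*x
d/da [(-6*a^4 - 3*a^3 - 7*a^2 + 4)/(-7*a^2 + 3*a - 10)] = (84*a^5 - 33*a^4 + 222*a^3 + 69*a^2 + 196*a - 12)/(49*a^4 - 42*a^3 + 149*a^2 - 60*a + 100)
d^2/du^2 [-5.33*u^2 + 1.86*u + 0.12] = -10.6600000000000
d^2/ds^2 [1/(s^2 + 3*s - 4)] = 2*(-s^2 - 3*s + (2*s + 3)^2 + 4)/(s^2 + 3*s - 4)^3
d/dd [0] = 0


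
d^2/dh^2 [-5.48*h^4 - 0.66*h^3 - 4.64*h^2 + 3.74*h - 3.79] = -65.76*h^2 - 3.96*h - 9.28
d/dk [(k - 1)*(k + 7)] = 2*k + 6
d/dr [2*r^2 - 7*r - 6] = 4*r - 7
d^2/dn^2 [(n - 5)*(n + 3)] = 2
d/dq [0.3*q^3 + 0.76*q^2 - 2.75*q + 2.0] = 0.9*q^2 + 1.52*q - 2.75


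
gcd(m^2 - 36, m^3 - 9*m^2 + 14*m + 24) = m - 6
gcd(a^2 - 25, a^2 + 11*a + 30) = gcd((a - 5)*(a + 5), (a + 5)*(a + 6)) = a + 5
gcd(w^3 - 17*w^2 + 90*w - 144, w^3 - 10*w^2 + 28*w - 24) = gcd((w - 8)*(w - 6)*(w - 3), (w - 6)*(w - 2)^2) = w - 6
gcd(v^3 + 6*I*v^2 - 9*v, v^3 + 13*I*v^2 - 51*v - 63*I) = v^2 + 6*I*v - 9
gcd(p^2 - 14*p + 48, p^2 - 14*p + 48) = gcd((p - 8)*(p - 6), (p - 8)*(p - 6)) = p^2 - 14*p + 48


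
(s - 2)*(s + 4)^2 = s^3 + 6*s^2 - 32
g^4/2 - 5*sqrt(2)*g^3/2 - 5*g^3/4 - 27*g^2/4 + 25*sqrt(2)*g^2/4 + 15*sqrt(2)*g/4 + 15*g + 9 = (g/2 + sqrt(2)/2)*(g - 3)*(g + 1/2)*(g - 6*sqrt(2))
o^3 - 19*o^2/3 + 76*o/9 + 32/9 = (o - 4)*(o - 8/3)*(o + 1/3)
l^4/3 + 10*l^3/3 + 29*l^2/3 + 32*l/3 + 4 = (l/3 + 1/3)*(l + 1)*(l + 2)*(l + 6)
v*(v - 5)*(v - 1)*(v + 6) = v^4 - 31*v^2 + 30*v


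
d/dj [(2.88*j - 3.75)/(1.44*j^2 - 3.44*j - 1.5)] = (-4.1472*j^2 + 10.8*j - 17.22)/(2.0736*j^4 - 9.9072*j^3 + 7.5136*j^2 + 10.32*j + 2.25)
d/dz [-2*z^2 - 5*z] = -4*z - 5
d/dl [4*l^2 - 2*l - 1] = 8*l - 2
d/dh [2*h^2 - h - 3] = 4*h - 1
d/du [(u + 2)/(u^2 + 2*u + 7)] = (u^2 + 2*u - 2*(u + 1)*(u + 2) + 7)/(u^2 + 2*u + 7)^2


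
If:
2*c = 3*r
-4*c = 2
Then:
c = -1/2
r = -1/3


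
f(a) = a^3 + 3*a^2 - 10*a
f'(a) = 3*a^2 + 6*a - 10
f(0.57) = -4.54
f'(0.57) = -5.61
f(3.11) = 28.00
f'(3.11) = 37.68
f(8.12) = 651.99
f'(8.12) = 236.52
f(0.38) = -3.31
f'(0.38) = -7.29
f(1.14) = -6.02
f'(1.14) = 0.74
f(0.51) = -4.19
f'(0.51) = -6.16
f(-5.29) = -11.18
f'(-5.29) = 42.21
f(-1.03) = 12.39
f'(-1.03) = -13.00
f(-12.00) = -1176.00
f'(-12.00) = 350.00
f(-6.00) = -48.00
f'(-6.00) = 62.00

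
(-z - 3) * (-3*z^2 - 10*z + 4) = 3*z^3 + 19*z^2 + 26*z - 12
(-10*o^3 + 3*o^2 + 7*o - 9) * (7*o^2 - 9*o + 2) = -70*o^5 + 111*o^4 + 2*o^3 - 120*o^2 + 95*o - 18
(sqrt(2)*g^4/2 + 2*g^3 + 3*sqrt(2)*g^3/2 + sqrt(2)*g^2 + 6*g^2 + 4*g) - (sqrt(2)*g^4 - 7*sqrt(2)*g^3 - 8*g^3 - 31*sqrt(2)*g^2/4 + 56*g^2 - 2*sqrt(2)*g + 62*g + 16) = -sqrt(2)*g^4/2 + 10*g^3 + 17*sqrt(2)*g^3/2 - 50*g^2 + 35*sqrt(2)*g^2/4 - 58*g + 2*sqrt(2)*g - 16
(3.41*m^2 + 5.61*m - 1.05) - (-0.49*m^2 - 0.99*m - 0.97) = 3.9*m^2 + 6.6*m - 0.0800000000000001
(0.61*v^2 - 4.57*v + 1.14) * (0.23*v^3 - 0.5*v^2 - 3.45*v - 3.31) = 0.1403*v^5 - 1.3561*v^4 + 0.4427*v^3 + 13.1774*v^2 + 11.1937*v - 3.7734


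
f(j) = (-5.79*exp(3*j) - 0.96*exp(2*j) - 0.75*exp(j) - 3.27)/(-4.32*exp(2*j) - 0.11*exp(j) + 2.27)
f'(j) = (8.64*exp(2*j) + 0.11*exp(j))*(-5.79*exp(3*j) - 0.96*exp(2*j) - 0.75*exp(j) - 3.27)/(-4.32*exp(2*j) - 0.11*exp(j) + 2.27)^2 + (-17.37*exp(3*j) - 1.92*exp(2*j) - 0.75*exp(j))/(-4.32*exp(2*j) - 0.11*exp(j) + 2.27) = (25.0128*exp(4*j) + 1.2738*exp(3*j) - 42.5643*exp(2*j) - 32.6112*exp(j) - 2.0622)*exp(j)/(18.6624*exp(4*j) + 0.9504*exp(3*j) - 19.6007*exp(2*j) - 0.4994*exp(j) + 5.1529)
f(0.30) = 3.53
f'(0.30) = -1.53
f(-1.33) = -1.88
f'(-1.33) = -0.95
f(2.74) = 21.00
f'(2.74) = 20.69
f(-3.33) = -1.46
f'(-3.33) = -0.02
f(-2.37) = -1.51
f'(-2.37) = -0.10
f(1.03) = 4.39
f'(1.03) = 3.13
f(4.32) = 100.97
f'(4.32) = 100.76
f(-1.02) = -2.36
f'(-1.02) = -2.44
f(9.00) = 10860.57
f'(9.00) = 10860.38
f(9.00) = 10860.57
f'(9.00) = 10860.38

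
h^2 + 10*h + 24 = (h + 4)*(h + 6)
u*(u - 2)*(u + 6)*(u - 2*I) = u^4 + 4*u^3 - 2*I*u^3 - 12*u^2 - 8*I*u^2 + 24*I*u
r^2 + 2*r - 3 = (r - 1)*(r + 3)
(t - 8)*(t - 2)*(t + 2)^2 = t^4 - 6*t^3 - 20*t^2 + 24*t + 64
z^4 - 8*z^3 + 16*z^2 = z^2*(z - 4)^2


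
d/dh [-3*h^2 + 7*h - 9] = 7 - 6*h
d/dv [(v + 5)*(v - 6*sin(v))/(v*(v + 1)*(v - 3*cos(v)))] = (-v*(v + 1)*(v + 5)*(v - 6*sin(v))*(3*sin(v) + 1) + v*(v + 1)*(v - 3*cos(v))*(v - (v + 5)*(6*cos(v) - 1) - 6*sin(v)) - v*(v + 5)*(v - 6*sin(v))*(v - 3*cos(v)) - (v + 1)*(v + 5)*(v - 6*sin(v))*(v - 3*cos(v)))/(v^2*(v + 1)^2*(v - 3*cos(v))^2)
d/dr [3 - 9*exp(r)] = -9*exp(r)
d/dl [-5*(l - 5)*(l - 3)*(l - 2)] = -15*l^2 + 100*l - 155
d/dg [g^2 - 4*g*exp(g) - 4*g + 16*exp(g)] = -4*g*exp(g) + 2*g + 12*exp(g) - 4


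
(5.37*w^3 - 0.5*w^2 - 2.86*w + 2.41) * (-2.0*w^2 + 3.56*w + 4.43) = -10.74*w^5 + 20.1172*w^4 + 27.7291*w^3 - 17.2166*w^2 - 4.0902*w + 10.6763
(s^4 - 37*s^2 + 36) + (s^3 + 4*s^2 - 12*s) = s^4 + s^3 - 33*s^2 - 12*s + 36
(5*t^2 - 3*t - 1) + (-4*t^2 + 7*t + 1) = t^2 + 4*t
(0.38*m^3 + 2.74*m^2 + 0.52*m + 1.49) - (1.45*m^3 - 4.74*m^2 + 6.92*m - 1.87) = -1.07*m^3 + 7.48*m^2 - 6.4*m + 3.36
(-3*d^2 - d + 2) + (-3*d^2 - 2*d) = -6*d^2 - 3*d + 2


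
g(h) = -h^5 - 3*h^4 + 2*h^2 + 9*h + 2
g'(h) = -5*h^4 - 12*h^3 + 4*h + 9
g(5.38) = -6912.27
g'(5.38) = -6027.02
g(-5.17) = 1559.25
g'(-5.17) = -1925.59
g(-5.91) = 3568.79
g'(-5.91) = -3637.40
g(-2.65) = -25.07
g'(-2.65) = -24.86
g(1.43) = 0.44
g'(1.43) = -41.28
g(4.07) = -1868.22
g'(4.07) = -2155.73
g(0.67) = 8.19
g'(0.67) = 7.06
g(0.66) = 8.12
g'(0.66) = 7.24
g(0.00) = 2.00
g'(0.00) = 9.00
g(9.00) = -78487.00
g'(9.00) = -41508.00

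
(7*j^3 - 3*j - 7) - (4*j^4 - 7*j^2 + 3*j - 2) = -4*j^4 + 7*j^3 + 7*j^2 - 6*j - 5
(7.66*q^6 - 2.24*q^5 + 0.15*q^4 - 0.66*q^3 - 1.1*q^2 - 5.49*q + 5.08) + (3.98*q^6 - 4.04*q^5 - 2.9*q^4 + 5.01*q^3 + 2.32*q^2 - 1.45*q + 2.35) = 11.64*q^6 - 6.28*q^5 - 2.75*q^4 + 4.35*q^3 + 1.22*q^2 - 6.94*q + 7.43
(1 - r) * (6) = 6 - 6*r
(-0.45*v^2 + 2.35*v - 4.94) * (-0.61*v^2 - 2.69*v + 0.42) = 0.2745*v^4 - 0.223*v^3 - 3.4971*v^2 + 14.2756*v - 2.0748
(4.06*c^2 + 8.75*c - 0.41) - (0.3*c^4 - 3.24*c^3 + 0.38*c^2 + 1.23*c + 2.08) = -0.3*c^4 + 3.24*c^3 + 3.68*c^2 + 7.52*c - 2.49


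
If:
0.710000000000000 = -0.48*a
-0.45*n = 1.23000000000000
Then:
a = -1.48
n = -2.73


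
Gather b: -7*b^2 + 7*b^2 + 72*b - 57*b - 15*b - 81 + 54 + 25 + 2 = 0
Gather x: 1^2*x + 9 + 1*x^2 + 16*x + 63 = x^2 + 17*x + 72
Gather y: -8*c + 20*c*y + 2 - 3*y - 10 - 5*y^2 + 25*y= -8*c - 5*y^2 + y*(20*c + 22) - 8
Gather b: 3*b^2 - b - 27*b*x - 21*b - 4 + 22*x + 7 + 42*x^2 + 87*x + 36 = 3*b^2 + b*(-27*x - 22) + 42*x^2 + 109*x + 39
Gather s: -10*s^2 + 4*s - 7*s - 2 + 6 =-10*s^2 - 3*s + 4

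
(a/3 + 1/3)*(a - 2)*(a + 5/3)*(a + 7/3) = a^4/3 + a^3 - 19*a^2/27 - 107*a/27 - 70/27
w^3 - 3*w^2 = w^2*(w - 3)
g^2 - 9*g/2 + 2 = (g - 4)*(g - 1/2)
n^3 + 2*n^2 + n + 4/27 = (n + 1/3)^2*(n + 4/3)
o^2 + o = o*(o + 1)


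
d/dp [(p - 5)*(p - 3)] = 2*p - 8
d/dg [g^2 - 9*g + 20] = 2*g - 9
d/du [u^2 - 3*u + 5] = 2*u - 3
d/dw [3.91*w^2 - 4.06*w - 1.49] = 7.82*w - 4.06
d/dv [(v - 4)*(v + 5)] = 2*v + 1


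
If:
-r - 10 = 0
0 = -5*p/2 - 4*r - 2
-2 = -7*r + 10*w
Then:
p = 76/5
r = -10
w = -36/5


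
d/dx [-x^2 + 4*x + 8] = 4 - 2*x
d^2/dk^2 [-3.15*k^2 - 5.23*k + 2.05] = -6.30000000000000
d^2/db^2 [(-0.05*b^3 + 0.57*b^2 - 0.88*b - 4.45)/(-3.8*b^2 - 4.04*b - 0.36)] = (-7.105427357601e-15*b^4 + 44.41104*b^3 + 390.66288*b^2 + 402.71424*b + 130.379552)/(54.872*b^6 + 175.0128*b^5 + 201.66144*b^4 + 99.099584*b^3 + 19.104768*b^2 + 1.570752*b + 0.046656)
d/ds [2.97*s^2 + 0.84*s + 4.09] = 5.94*s + 0.84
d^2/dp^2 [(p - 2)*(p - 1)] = 2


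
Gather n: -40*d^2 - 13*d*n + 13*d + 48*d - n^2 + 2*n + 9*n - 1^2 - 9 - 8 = -40*d^2 + 61*d - n^2 + n*(11 - 13*d) - 18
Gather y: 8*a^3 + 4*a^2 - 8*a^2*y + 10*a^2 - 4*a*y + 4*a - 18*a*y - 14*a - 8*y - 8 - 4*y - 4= 8*a^3 + 14*a^2 - 10*a + y*(-8*a^2 - 22*a - 12) - 12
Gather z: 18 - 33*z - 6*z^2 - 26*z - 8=-6*z^2 - 59*z + 10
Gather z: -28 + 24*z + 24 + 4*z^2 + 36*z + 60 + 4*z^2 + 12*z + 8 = 8*z^2 + 72*z + 64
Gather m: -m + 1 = 1 - m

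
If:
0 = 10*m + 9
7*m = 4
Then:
No Solution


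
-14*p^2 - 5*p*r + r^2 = (-7*p + r)*(2*p + r)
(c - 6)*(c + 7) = c^2 + c - 42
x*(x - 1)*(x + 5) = x^3 + 4*x^2 - 5*x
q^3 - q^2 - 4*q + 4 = (q - 2)*(q - 1)*(q + 2)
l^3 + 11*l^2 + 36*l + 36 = (l + 2)*(l + 3)*(l + 6)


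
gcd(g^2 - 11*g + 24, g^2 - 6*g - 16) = g - 8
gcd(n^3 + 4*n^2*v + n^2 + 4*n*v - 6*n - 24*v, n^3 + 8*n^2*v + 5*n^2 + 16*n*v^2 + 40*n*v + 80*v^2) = n + 4*v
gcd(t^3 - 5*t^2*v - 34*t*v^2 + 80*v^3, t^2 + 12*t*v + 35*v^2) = t + 5*v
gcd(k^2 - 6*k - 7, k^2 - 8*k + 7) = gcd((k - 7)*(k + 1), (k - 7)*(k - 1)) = k - 7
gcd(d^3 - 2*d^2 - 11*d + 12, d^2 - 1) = d - 1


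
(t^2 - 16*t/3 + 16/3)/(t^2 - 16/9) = 3*(t - 4)/(3*t + 4)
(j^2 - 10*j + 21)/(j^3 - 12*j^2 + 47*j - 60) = (j - 7)/(j^2 - 9*j + 20)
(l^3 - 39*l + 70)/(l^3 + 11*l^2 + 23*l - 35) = (l^2 - 7*l + 10)/(l^2 + 4*l - 5)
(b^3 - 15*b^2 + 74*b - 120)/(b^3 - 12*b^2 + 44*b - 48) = (b - 5)/(b - 2)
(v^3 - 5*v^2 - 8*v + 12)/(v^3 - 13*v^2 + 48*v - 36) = (v + 2)/(v - 6)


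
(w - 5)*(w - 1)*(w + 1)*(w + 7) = w^4 + 2*w^3 - 36*w^2 - 2*w + 35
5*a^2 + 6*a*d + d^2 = (a + d)*(5*a + d)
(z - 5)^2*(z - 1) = z^3 - 11*z^2 + 35*z - 25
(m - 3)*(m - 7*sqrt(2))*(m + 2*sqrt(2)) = m^3 - 5*sqrt(2)*m^2 - 3*m^2 - 28*m + 15*sqrt(2)*m + 84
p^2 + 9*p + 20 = (p + 4)*(p + 5)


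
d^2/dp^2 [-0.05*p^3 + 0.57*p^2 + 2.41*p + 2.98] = 1.14 - 0.3*p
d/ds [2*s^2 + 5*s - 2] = 4*s + 5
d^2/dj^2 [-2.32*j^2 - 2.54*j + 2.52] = -4.64000000000000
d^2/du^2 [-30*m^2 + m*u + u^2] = 2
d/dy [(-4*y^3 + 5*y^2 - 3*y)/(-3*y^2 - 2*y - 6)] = (12*y^4 + 16*y^3 + 53*y^2 - 60*y + 18)/(9*y^4 + 12*y^3 + 40*y^2 + 24*y + 36)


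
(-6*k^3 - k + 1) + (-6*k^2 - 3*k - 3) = -6*k^3 - 6*k^2 - 4*k - 2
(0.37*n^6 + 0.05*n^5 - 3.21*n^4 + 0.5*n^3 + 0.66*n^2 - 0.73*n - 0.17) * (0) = 0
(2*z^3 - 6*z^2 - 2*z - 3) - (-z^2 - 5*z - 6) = 2*z^3 - 5*z^2 + 3*z + 3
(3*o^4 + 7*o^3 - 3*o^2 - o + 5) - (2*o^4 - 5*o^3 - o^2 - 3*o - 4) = o^4 + 12*o^3 - 2*o^2 + 2*o + 9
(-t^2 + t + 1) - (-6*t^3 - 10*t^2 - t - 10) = 6*t^3 + 9*t^2 + 2*t + 11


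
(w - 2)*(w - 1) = w^2 - 3*w + 2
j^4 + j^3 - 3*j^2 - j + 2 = (j - 1)^2*(j + 1)*(j + 2)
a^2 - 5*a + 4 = (a - 4)*(a - 1)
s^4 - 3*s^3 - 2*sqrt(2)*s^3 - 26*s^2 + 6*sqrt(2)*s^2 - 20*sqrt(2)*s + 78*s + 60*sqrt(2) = (s - 3)*(s - 5*sqrt(2))*(s + sqrt(2))*(s + 2*sqrt(2))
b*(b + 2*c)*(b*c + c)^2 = b^4*c^2 + 2*b^3*c^3 + 2*b^3*c^2 + 4*b^2*c^3 + b^2*c^2 + 2*b*c^3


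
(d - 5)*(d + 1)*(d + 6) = d^3 + 2*d^2 - 29*d - 30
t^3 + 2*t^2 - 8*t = t*(t - 2)*(t + 4)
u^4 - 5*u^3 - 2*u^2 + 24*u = u*(u - 4)*(u - 3)*(u + 2)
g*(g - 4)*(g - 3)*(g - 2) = g^4 - 9*g^3 + 26*g^2 - 24*g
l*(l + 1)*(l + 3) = l^3 + 4*l^2 + 3*l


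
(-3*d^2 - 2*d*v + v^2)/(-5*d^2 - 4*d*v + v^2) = (-3*d + v)/(-5*d + v)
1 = 1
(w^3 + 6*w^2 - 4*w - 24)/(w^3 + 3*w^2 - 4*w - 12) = (w + 6)/(w + 3)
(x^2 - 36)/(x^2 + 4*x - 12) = (x - 6)/(x - 2)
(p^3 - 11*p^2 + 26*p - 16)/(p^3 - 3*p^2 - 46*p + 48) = (p - 2)/(p + 6)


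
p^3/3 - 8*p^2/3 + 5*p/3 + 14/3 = (p/3 + 1/3)*(p - 7)*(p - 2)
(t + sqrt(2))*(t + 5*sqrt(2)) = t^2 + 6*sqrt(2)*t + 10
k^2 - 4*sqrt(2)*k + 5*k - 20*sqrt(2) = (k + 5)*(k - 4*sqrt(2))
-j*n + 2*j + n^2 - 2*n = (-j + n)*(n - 2)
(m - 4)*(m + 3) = m^2 - m - 12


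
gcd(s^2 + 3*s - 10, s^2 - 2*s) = s - 2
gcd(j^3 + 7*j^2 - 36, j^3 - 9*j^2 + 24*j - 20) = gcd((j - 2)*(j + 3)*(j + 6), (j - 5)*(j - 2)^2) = j - 2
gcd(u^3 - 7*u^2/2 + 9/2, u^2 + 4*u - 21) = u - 3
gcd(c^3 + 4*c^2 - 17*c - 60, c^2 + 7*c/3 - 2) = c + 3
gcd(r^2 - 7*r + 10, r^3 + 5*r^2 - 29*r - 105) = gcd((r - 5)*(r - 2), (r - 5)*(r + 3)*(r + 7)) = r - 5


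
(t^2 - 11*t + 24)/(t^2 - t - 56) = (t - 3)/(t + 7)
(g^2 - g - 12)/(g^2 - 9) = (g - 4)/(g - 3)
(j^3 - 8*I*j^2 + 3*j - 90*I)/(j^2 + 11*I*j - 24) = (j^2 - 11*I*j - 30)/(j + 8*I)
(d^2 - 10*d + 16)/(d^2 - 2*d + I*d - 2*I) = (d - 8)/(d + I)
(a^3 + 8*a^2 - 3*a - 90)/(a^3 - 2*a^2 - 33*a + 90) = (a + 5)/(a - 5)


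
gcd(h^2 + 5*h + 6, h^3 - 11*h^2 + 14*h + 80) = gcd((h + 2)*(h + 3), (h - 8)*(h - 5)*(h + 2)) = h + 2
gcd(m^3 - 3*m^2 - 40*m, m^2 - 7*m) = m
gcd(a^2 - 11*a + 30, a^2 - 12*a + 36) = a - 6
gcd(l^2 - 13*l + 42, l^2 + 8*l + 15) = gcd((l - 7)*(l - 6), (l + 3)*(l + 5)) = 1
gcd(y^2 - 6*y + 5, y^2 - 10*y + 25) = y - 5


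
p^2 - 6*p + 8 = (p - 4)*(p - 2)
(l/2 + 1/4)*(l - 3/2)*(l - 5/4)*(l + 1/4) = l^4/2 - l^3 - l^2/32 + 17*l/32 + 15/128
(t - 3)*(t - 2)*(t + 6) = t^3 + t^2 - 24*t + 36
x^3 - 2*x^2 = x^2*(x - 2)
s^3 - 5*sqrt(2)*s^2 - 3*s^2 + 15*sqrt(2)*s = s*(s - 3)*(s - 5*sqrt(2))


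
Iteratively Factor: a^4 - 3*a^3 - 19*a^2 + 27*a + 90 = (a + 2)*(a^3 - 5*a^2 - 9*a + 45) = (a + 2)*(a + 3)*(a^2 - 8*a + 15) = (a - 3)*(a + 2)*(a + 3)*(a - 5)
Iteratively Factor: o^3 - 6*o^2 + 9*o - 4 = (o - 4)*(o^2 - 2*o + 1) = (o - 4)*(o - 1)*(o - 1)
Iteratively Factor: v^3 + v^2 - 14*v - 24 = (v - 4)*(v^2 + 5*v + 6) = (v - 4)*(v + 3)*(v + 2)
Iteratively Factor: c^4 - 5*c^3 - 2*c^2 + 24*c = (c - 3)*(c^3 - 2*c^2 - 8*c) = (c - 3)*(c + 2)*(c^2 - 4*c) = (c - 4)*(c - 3)*(c + 2)*(c)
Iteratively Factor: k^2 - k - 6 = (k + 2)*(k - 3)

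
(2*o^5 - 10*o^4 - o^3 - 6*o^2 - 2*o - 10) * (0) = 0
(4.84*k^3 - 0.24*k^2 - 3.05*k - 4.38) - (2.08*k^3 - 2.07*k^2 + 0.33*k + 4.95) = 2.76*k^3 + 1.83*k^2 - 3.38*k - 9.33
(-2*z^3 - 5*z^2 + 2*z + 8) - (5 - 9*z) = -2*z^3 - 5*z^2 + 11*z + 3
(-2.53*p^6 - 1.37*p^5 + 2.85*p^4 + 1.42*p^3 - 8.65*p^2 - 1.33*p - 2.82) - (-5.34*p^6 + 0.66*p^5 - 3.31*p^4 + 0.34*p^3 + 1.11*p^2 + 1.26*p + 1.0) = 2.81*p^6 - 2.03*p^5 + 6.16*p^4 + 1.08*p^3 - 9.76*p^2 - 2.59*p - 3.82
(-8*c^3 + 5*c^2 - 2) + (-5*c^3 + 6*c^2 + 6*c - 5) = -13*c^3 + 11*c^2 + 6*c - 7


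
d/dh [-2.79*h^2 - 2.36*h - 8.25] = -5.58*h - 2.36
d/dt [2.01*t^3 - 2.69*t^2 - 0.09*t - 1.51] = 6.03*t^2 - 5.38*t - 0.09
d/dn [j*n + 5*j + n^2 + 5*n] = j + 2*n + 5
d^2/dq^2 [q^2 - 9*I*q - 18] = 2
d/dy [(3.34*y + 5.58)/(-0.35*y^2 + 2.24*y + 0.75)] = (1.169*y^2 + 3.906*y - 9.9942)/(0.1225*y^4 - 1.568*y^3 + 4.4926*y^2 + 3.36*y + 0.5625)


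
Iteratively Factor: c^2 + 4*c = (c + 4)*(c)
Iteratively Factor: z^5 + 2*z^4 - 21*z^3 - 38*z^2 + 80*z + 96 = (z + 3)*(z^4 - z^3 - 18*z^2 + 16*z + 32) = (z - 2)*(z + 3)*(z^3 + z^2 - 16*z - 16) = (z - 4)*(z - 2)*(z + 3)*(z^2 + 5*z + 4) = (z - 4)*(z - 2)*(z + 1)*(z + 3)*(z + 4)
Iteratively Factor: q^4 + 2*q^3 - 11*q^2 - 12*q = (q)*(q^3 + 2*q^2 - 11*q - 12) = q*(q + 1)*(q^2 + q - 12) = q*(q + 1)*(q + 4)*(q - 3)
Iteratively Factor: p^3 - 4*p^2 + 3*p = (p - 1)*(p^2 - 3*p) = p*(p - 1)*(p - 3)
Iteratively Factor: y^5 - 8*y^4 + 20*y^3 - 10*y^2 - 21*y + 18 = (y - 3)*(y^4 - 5*y^3 + 5*y^2 + 5*y - 6) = (y - 3)*(y + 1)*(y^3 - 6*y^2 + 11*y - 6) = (y - 3)*(y - 1)*(y + 1)*(y^2 - 5*y + 6) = (y - 3)^2*(y - 1)*(y + 1)*(y - 2)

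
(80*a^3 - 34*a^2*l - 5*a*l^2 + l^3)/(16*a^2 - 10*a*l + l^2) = 5*a + l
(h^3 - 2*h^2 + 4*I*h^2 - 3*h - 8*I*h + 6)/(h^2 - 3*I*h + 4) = (h^2 + h*(-2 + 3*I) - 6*I)/(h - 4*I)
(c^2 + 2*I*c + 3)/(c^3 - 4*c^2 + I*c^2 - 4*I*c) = (c^2 + 2*I*c + 3)/(c*(c^2 + c*(-4 + I) - 4*I))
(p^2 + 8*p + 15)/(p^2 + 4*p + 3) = (p + 5)/(p + 1)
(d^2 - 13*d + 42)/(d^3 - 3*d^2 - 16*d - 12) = (d - 7)/(d^2 + 3*d + 2)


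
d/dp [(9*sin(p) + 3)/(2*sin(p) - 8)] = -39*cos(p)/(2*(sin(p) - 4)^2)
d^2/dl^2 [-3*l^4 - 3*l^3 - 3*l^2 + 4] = -36*l^2 - 18*l - 6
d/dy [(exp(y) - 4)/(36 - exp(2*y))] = (2*(exp(y) - 4)*exp(y) - exp(2*y) + 36)*exp(y)/(exp(2*y) - 36)^2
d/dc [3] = 0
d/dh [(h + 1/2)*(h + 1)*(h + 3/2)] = 3*h^2 + 6*h + 11/4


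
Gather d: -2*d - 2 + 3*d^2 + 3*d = 3*d^2 + d - 2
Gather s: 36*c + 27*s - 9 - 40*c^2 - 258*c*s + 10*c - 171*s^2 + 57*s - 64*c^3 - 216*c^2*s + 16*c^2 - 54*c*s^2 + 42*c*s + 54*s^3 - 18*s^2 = -64*c^3 - 24*c^2 + 46*c + 54*s^3 + s^2*(-54*c - 189) + s*(-216*c^2 - 216*c + 84) - 9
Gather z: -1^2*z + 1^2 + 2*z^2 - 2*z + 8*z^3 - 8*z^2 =8*z^3 - 6*z^2 - 3*z + 1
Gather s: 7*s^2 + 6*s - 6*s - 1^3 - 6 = 7*s^2 - 7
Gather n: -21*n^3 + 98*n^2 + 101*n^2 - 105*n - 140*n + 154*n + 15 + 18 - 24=-21*n^3 + 199*n^2 - 91*n + 9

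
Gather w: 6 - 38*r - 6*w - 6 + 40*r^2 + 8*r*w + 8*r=40*r^2 - 30*r + w*(8*r - 6)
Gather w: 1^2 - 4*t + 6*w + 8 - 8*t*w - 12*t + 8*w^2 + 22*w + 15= -16*t + 8*w^2 + w*(28 - 8*t) + 24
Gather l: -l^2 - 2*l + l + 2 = -l^2 - l + 2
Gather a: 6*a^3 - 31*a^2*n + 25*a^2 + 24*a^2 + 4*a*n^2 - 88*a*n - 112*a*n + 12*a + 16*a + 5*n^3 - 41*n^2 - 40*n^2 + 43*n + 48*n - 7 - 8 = 6*a^3 + a^2*(49 - 31*n) + a*(4*n^2 - 200*n + 28) + 5*n^3 - 81*n^2 + 91*n - 15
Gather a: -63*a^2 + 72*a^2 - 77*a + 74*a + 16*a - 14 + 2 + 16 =9*a^2 + 13*a + 4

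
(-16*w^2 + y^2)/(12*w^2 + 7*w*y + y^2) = (-4*w + y)/(3*w + y)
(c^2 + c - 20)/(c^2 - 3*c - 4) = (c + 5)/(c + 1)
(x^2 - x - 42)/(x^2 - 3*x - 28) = (x + 6)/(x + 4)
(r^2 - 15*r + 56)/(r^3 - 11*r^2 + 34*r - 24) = (r^2 - 15*r + 56)/(r^3 - 11*r^2 + 34*r - 24)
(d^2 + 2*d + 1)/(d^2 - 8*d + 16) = (d^2 + 2*d + 1)/(d^2 - 8*d + 16)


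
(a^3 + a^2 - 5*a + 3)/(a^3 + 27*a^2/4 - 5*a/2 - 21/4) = 4*(a^2 + 2*a - 3)/(4*a^2 + 31*a + 21)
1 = 1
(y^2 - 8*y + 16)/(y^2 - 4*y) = (y - 4)/y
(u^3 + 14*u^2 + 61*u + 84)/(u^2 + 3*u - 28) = (u^2 + 7*u + 12)/(u - 4)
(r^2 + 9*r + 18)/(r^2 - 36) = (r + 3)/(r - 6)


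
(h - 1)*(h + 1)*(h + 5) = h^3 + 5*h^2 - h - 5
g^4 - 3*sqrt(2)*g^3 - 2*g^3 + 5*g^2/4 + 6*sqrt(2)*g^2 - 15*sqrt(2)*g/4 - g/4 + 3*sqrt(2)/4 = (g - 1)*(g - 1/2)^2*(g - 3*sqrt(2))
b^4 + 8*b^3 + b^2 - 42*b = b*(b - 2)*(b + 3)*(b + 7)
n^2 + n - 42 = (n - 6)*(n + 7)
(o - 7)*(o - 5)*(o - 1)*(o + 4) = o^4 - 9*o^3 - 5*o^2 + 153*o - 140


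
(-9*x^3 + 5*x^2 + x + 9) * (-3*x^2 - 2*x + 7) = 27*x^5 + 3*x^4 - 76*x^3 + 6*x^2 - 11*x + 63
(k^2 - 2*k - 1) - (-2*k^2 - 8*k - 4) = 3*k^2 + 6*k + 3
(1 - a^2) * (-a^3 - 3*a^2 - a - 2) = a^5 + 3*a^4 - a^2 - a - 2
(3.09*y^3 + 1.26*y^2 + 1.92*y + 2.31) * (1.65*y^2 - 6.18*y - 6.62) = 5.0985*y^5 - 17.0172*y^4 - 25.0746*y^3 - 16.3953*y^2 - 26.9862*y - 15.2922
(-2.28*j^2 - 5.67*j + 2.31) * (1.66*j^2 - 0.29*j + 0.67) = -3.7848*j^4 - 8.751*j^3 + 3.9513*j^2 - 4.4688*j + 1.5477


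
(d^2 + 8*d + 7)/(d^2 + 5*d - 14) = (d + 1)/(d - 2)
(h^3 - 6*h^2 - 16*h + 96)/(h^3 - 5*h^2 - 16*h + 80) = (h - 6)/(h - 5)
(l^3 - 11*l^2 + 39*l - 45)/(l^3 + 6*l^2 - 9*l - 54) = (l^2 - 8*l + 15)/(l^2 + 9*l + 18)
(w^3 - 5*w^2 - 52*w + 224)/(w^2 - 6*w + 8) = (w^2 - w - 56)/(w - 2)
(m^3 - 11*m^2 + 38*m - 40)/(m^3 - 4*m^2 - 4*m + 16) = (m - 5)/(m + 2)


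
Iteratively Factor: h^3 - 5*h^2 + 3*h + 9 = (h + 1)*(h^2 - 6*h + 9) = (h - 3)*(h + 1)*(h - 3)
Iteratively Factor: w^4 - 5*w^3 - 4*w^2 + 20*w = (w + 2)*(w^3 - 7*w^2 + 10*w) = w*(w + 2)*(w^2 - 7*w + 10) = w*(w - 2)*(w + 2)*(w - 5)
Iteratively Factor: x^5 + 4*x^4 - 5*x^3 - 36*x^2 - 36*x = (x + 2)*(x^4 + 2*x^3 - 9*x^2 - 18*x) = (x - 3)*(x + 2)*(x^3 + 5*x^2 + 6*x) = (x - 3)*(x + 2)*(x + 3)*(x^2 + 2*x) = x*(x - 3)*(x + 2)*(x + 3)*(x + 2)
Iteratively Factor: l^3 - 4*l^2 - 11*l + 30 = (l - 2)*(l^2 - 2*l - 15) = (l - 2)*(l + 3)*(l - 5)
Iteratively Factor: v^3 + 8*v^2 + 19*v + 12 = (v + 1)*(v^2 + 7*v + 12) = (v + 1)*(v + 3)*(v + 4)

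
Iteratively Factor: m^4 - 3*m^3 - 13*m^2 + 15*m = (m)*(m^3 - 3*m^2 - 13*m + 15) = m*(m + 3)*(m^2 - 6*m + 5) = m*(m - 1)*(m + 3)*(m - 5)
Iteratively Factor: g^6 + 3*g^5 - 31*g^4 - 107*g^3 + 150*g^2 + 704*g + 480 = (g + 4)*(g^5 - g^4 - 27*g^3 + g^2 + 146*g + 120) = (g + 2)*(g + 4)*(g^4 - 3*g^3 - 21*g^2 + 43*g + 60) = (g - 3)*(g + 2)*(g + 4)*(g^3 - 21*g - 20) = (g - 3)*(g + 2)*(g + 4)^2*(g^2 - 4*g - 5) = (g - 3)*(g + 1)*(g + 2)*(g + 4)^2*(g - 5)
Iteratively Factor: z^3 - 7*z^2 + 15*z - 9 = (z - 3)*(z^2 - 4*z + 3) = (z - 3)^2*(z - 1)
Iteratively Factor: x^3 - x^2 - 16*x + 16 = (x + 4)*(x^2 - 5*x + 4) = (x - 4)*(x + 4)*(x - 1)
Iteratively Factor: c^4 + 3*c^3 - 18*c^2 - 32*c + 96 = (c - 2)*(c^3 + 5*c^2 - 8*c - 48) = (c - 3)*(c - 2)*(c^2 + 8*c + 16) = (c - 3)*(c - 2)*(c + 4)*(c + 4)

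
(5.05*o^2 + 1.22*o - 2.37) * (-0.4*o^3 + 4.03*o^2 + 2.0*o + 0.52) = -2.02*o^5 + 19.8635*o^4 + 15.9646*o^3 - 4.4851*o^2 - 4.1056*o - 1.2324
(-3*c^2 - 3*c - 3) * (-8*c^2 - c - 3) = 24*c^4 + 27*c^3 + 36*c^2 + 12*c + 9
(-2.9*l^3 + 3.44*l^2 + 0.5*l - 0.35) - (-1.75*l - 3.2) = -2.9*l^3 + 3.44*l^2 + 2.25*l + 2.85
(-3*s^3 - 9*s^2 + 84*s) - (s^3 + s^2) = -4*s^3 - 10*s^2 + 84*s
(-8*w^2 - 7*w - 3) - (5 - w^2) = -7*w^2 - 7*w - 8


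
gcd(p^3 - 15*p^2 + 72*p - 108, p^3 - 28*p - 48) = p - 6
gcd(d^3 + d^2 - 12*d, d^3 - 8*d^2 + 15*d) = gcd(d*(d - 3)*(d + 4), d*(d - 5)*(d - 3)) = d^2 - 3*d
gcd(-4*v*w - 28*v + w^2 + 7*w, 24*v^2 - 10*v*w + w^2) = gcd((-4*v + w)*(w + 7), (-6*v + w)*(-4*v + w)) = 4*v - w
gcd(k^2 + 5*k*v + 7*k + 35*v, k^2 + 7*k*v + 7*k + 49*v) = k + 7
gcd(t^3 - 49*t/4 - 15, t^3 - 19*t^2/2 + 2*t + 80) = t^2 - 3*t/2 - 10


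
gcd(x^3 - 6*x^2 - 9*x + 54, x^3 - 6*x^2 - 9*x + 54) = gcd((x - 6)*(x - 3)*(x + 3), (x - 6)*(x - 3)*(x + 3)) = x^3 - 6*x^2 - 9*x + 54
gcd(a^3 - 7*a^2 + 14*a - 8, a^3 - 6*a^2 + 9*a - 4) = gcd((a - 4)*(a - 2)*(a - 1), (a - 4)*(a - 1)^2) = a^2 - 5*a + 4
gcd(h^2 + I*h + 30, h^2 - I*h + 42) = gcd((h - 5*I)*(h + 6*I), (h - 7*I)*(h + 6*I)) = h + 6*I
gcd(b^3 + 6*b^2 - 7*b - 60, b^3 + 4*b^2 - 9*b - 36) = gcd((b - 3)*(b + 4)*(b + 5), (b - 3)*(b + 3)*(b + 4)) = b^2 + b - 12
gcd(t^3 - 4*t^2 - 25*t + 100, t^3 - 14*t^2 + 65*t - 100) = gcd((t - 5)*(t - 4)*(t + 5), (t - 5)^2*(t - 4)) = t^2 - 9*t + 20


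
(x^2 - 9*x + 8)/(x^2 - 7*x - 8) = (x - 1)/(x + 1)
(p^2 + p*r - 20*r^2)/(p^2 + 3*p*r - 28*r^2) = (p + 5*r)/(p + 7*r)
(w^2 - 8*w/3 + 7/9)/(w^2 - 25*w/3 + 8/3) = (w - 7/3)/(w - 8)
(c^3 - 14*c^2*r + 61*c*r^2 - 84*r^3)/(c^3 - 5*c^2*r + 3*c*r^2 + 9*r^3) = (-c^2 + 11*c*r - 28*r^2)/(-c^2 + 2*c*r + 3*r^2)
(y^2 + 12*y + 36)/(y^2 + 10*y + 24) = (y + 6)/(y + 4)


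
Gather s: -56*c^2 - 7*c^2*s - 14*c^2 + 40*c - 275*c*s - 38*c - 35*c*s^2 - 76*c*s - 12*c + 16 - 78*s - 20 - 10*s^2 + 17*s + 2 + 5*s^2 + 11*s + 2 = -70*c^2 - 10*c + s^2*(-35*c - 5) + s*(-7*c^2 - 351*c - 50)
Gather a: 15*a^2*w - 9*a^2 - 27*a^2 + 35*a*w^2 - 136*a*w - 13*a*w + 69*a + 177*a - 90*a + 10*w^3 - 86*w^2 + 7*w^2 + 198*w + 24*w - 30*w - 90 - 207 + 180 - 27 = a^2*(15*w - 36) + a*(35*w^2 - 149*w + 156) + 10*w^3 - 79*w^2 + 192*w - 144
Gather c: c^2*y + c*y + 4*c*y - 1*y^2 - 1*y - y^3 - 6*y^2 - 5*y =c^2*y + 5*c*y - y^3 - 7*y^2 - 6*y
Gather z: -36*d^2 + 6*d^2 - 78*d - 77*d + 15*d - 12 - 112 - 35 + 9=-30*d^2 - 140*d - 150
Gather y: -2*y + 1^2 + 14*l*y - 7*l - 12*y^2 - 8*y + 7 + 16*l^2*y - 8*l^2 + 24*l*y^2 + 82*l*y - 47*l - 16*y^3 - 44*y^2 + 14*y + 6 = -8*l^2 - 54*l - 16*y^3 + y^2*(24*l - 56) + y*(16*l^2 + 96*l + 4) + 14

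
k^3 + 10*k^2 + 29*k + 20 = (k + 1)*(k + 4)*(k + 5)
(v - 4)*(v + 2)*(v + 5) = v^3 + 3*v^2 - 18*v - 40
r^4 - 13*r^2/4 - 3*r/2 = r*(r - 2)*(r + 1/2)*(r + 3/2)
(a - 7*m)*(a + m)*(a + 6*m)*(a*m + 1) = a^4*m + a^3 - 43*a^2*m^3 - 42*a*m^4 - 43*a*m^2 - 42*m^3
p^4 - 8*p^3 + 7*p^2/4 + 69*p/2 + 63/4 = (p - 7)*(p - 3)*(p + 1/2)*(p + 3/2)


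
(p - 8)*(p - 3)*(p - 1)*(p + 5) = p^4 - 7*p^3 - 25*p^2 + 151*p - 120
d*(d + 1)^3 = d^4 + 3*d^3 + 3*d^2 + d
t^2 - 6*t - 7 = (t - 7)*(t + 1)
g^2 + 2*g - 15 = (g - 3)*(g + 5)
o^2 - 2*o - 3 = (o - 3)*(o + 1)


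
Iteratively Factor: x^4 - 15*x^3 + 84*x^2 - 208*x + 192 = (x - 3)*(x^3 - 12*x^2 + 48*x - 64) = (x - 4)*(x - 3)*(x^2 - 8*x + 16) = (x - 4)^2*(x - 3)*(x - 4)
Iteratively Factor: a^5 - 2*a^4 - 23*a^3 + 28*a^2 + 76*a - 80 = (a - 5)*(a^4 + 3*a^3 - 8*a^2 - 12*a + 16) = (a - 5)*(a + 4)*(a^3 - a^2 - 4*a + 4) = (a - 5)*(a - 2)*(a + 4)*(a^2 + a - 2) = (a - 5)*(a - 2)*(a + 2)*(a + 4)*(a - 1)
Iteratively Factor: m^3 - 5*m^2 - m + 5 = (m - 5)*(m^2 - 1) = (m - 5)*(m - 1)*(m + 1)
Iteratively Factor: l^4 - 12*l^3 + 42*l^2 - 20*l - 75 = (l - 3)*(l^3 - 9*l^2 + 15*l + 25) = (l - 5)*(l - 3)*(l^2 - 4*l - 5) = (l - 5)^2*(l - 3)*(l + 1)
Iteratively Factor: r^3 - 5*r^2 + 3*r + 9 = (r - 3)*(r^2 - 2*r - 3) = (r - 3)^2*(r + 1)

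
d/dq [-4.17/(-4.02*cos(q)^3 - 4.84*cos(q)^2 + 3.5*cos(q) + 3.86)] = (50.2902*cos(q)^2 + 40.3656*cos(q) - 14.595)*sin(q)/(4.02*cos(q)^3 + 4.84*cos(q)^2 - 3.5*cos(q) - 3.86)^2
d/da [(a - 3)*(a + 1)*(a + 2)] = 3*a^2 - 7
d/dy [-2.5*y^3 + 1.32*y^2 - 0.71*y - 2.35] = -7.5*y^2 + 2.64*y - 0.71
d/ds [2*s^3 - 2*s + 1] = 6*s^2 - 2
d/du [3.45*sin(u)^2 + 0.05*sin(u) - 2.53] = (6.9*sin(u) + 0.05)*cos(u)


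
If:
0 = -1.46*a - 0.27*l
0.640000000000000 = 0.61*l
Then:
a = -0.19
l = 1.05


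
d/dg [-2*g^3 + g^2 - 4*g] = -6*g^2 + 2*g - 4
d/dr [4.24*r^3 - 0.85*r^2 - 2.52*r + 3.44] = 12.72*r^2 - 1.7*r - 2.52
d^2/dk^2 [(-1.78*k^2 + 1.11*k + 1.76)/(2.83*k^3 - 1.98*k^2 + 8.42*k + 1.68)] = (-28.511684*k^6 + 53.339274*k^5 + 386.318772*k^4 - 142.859196*k^3 + 194.17488*k^2 - 204.104736*k + 219.81328)/(22.665187*k^9 - 47.572866*k^8 + 235.58901*k^7 - 250.481304*k^6 + 644.457468*k^5 - 161.173512*k^4 + 452.860136*k^3 + 340.5528*k^2 + 71.293824*k + 4.741632)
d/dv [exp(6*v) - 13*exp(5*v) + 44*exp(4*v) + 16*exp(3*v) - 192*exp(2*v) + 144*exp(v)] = (6*exp(5*v) - 65*exp(4*v) + 176*exp(3*v) + 48*exp(2*v) - 384*exp(v) + 144)*exp(v)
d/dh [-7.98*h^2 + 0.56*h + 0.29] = 0.56 - 15.96*h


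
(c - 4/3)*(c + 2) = c^2 + 2*c/3 - 8/3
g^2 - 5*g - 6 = (g - 6)*(g + 1)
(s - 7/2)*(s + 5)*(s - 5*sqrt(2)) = s^3 - 5*sqrt(2)*s^2 + 3*s^2/2 - 35*s/2 - 15*sqrt(2)*s/2 + 175*sqrt(2)/2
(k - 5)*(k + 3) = k^2 - 2*k - 15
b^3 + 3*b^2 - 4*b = b*(b - 1)*(b + 4)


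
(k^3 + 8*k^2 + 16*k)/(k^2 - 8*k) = (k^2 + 8*k + 16)/(k - 8)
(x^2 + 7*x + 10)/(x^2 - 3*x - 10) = (x + 5)/(x - 5)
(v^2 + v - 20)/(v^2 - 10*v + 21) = (v^2 + v - 20)/(v^2 - 10*v + 21)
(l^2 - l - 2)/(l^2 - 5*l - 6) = (l - 2)/(l - 6)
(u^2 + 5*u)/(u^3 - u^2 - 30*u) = 1/(u - 6)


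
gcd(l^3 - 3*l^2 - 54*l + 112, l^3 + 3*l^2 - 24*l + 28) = l^2 + 5*l - 14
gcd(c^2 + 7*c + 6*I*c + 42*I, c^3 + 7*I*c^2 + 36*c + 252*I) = c + 6*I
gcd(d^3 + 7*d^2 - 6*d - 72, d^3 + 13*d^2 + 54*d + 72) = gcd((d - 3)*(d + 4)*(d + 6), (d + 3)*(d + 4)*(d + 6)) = d^2 + 10*d + 24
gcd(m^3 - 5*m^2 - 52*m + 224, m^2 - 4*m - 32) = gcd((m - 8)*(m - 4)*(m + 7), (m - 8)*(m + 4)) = m - 8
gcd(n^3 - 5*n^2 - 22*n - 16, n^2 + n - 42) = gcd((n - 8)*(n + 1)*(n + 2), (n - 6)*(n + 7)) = 1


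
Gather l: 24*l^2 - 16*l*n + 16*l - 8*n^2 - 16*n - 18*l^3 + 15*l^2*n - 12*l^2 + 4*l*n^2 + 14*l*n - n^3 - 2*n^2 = -18*l^3 + l^2*(15*n + 12) + l*(4*n^2 - 2*n + 16) - n^3 - 10*n^2 - 16*n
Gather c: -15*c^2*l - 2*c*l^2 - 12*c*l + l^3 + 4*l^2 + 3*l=-15*c^2*l + c*(-2*l^2 - 12*l) + l^3 + 4*l^2 + 3*l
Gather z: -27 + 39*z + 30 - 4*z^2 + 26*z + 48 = -4*z^2 + 65*z + 51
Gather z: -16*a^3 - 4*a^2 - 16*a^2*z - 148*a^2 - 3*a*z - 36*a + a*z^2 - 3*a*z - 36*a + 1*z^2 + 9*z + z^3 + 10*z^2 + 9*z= -16*a^3 - 152*a^2 - 72*a + z^3 + z^2*(a + 11) + z*(-16*a^2 - 6*a + 18)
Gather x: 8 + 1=9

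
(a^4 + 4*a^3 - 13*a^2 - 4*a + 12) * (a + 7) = a^5 + 11*a^4 + 15*a^3 - 95*a^2 - 16*a + 84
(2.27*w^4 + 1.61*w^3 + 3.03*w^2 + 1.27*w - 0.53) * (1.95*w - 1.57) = 4.4265*w^5 - 0.4244*w^4 + 3.3808*w^3 - 2.2806*w^2 - 3.0274*w + 0.8321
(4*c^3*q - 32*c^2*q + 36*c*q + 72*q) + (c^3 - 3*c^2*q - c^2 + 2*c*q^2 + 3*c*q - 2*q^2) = 4*c^3*q + c^3 - 35*c^2*q - c^2 + 2*c*q^2 + 39*c*q - 2*q^2 + 72*q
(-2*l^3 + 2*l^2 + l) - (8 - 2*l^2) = -2*l^3 + 4*l^2 + l - 8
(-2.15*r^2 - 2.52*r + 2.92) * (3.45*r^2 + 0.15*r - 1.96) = -7.4175*r^4 - 9.0165*r^3 + 13.91*r^2 + 5.3772*r - 5.7232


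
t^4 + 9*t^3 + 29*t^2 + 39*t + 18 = (t + 1)*(t + 2)*(t + 3)^2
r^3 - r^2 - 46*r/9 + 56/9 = (r - 2)*(r - 4/3)*(r + 7/3)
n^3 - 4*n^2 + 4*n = n*(n - 2)^2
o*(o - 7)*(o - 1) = o^3 - 8*o^2 + 7*o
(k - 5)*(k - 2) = k^2 - 7*k + 10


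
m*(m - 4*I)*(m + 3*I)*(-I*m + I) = -I*m^4 - m^3 + I*m^3 + m^2 - 12*I*m^2 + 12*I*m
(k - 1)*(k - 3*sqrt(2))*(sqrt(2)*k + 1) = sqrt(2)*k^3 - 5*k^2 - sqrt(2)*k^2 - 3*sqrt(2)*k + 5*k + 3*sqrt(2)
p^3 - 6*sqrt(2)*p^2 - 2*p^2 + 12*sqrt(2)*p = p*(p - 2)*(p - 6*sqrt(2))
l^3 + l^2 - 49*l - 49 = (l - 7)*(l + 1)*(l + 7)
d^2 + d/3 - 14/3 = (d - 2)*(d + 7/3)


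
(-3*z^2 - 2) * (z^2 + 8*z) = -3*z^4 - 24*z^3 - 2*z^2 - 16*z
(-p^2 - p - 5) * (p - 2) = -p^3 + p^2 - 3*p + 10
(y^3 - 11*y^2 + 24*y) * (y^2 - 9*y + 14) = y^5 - 20*y^4 + 137*y^3 - 370*y^2 + 336*y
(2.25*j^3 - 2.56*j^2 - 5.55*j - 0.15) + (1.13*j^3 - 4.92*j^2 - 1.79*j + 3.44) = 3.38*j^3 - 7.48*j^2 - 7.34*j + 3.29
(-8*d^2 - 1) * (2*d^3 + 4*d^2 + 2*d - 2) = -16*d^5 - 32*d^4 - 18*d^3 + 12*d^2 - 2*d + 2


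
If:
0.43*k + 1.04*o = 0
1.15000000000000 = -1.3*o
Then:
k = 2.14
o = -0.88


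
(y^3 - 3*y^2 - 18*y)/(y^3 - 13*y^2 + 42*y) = (y + 3)/(y - 7)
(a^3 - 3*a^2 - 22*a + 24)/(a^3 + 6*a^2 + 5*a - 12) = (a - 6)/(a + 3)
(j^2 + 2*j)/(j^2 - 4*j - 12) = j/(j - 6)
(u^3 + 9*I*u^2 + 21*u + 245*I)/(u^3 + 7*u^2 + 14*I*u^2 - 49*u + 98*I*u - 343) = (u - 5*I)/(u + 7)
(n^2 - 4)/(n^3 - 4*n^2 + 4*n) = (n + 2)/(n*(n - 2))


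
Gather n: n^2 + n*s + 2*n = n^2 + n*(s + 2)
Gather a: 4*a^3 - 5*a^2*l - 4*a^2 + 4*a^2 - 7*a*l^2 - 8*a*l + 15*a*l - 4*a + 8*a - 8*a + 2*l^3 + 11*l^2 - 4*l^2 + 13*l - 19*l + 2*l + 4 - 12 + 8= 4*a^3 - 5*a^2*l + a*(-7*l^2 + 7*l - 4) + 2*l^3 + 7*l^2 - 4*l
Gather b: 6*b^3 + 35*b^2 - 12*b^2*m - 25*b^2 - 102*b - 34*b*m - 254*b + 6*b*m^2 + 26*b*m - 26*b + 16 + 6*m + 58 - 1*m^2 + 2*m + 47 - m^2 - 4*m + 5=6*b^3 + b^2*(10 - 12*m) + b*(6*m^2 - 8*m - 382) - 2*m^2 + 4*m + 126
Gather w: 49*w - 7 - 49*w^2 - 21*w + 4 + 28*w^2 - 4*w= -21*w^2 + 24*w - 3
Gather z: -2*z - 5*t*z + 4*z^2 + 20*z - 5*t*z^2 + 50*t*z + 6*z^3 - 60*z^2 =6*z^3 + z^2*(-5*t - 56) + z*(45*t + 18)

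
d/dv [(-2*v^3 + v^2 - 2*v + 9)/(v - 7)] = (-4*v^3 + 43*v^2 - 14*v + 5)/(v^2 - 14*v + 49)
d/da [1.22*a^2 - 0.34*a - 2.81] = 2.44*a - 0.34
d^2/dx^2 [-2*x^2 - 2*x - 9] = -4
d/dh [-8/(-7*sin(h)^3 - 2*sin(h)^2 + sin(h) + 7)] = 8*(-21*sin(h)^2 - 4*sin(h) + 1)*cos(h)/(7*sin(h)^3 + 2*sin(h)^2 - sin(h) - 7)^2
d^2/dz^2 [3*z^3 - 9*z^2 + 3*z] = 18*z - 18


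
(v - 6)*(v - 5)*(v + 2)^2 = v^4 - 7*v^3 - 10*v^2 + 76*v + 120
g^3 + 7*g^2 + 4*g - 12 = (g - 1)*(g + 2)*(g + 6)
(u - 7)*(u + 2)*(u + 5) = u^3 - 39*u - 70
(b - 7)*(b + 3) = b^2 - 4*b - 21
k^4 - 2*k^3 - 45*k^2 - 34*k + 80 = (k - 8)*(k - 1)*(k + 2)*(k + 5)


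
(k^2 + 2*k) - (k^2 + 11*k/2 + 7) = -7*k/2 - 7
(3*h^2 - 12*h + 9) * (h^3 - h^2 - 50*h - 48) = 3*h^5 - 15*h^4 - 129*h^3 + 447*h^2 + 126*h - 432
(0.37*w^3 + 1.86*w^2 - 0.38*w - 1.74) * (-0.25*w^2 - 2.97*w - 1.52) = -0.0925*w^5 - 1.5639*w^4 - 5.9916*w^3 - 1.2636*w^2 + 5.7454*w + 2.6448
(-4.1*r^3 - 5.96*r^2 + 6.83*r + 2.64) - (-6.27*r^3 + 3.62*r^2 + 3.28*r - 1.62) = 2.17*r^3 - 9.58*r^2 + 3.55*r + 4.26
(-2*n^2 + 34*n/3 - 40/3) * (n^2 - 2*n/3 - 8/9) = -2*n^4 + 38*n^3/3 - 172*n^2/9 - 32*n/27 + 320/27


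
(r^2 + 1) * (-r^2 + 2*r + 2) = -r^4 + 2*r^3 + r^2 + 2*r + 2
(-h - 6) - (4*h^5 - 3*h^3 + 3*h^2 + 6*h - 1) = -4*h^5 + 3*h^3 - 3*h^2 - 7*h - 5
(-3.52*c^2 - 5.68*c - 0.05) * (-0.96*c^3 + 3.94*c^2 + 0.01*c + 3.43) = 3.3792*c^5 - 8.416*c^4 - 22.3664*c^3 - 12.3274*c^2 - 19.4829*c - 0.1715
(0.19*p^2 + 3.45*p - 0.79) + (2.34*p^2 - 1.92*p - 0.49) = 2.53*p^2 + 1.53*p - 1.28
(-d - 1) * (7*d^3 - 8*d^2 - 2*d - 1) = -7*d^4 + d^3 + 10*d^2 + 3*d + 1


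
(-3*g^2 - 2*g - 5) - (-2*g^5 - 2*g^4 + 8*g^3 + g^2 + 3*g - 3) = 2*g^5 + 2*g^4 - 8*g^3 - 4*g^2 - 5*g - 2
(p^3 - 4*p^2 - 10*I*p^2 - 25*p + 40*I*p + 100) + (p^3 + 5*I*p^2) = 2*p^3 - 4*p^2 - 5*I*p^2 - 25*p + 40*I*p + 100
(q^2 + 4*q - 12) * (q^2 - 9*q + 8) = q^4 - 5*q^3 - 40*q^2 + 140*q - 96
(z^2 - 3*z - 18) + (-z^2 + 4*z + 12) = z - 6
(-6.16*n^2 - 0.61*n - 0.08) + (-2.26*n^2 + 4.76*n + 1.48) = -8.42*n^2 + 4.15*n + 1.4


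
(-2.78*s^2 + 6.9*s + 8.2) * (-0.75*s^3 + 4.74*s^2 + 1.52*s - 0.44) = 2.085*s^5 - 18.3522*s^4 + 22.3304*s^3 + 50.5792*s^2 + 9.428*s - 3.608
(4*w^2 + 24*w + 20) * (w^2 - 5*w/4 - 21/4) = 4*w^4 + 19*w^3 - 31*w^2 - 151*w - 105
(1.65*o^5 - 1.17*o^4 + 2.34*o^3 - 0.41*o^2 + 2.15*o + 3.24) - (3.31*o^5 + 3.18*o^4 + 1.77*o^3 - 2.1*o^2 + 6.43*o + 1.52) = -1.66*o^5 - 4.35*o^4 + 0.57*o^3 + 1.69*o^2 - 4.28*o + 1.72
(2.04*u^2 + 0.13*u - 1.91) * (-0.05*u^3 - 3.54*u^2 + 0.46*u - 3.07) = -0.102*u^5 - 7.2281*u^4 + 0.5737*u^3 + 0.558400000000001*u^2 - 1.2777*u + 5.8637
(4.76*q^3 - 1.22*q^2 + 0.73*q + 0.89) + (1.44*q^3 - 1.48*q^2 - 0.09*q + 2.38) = 6.2*q^3 - 2.7*q^2 + 0.64*q + 3.27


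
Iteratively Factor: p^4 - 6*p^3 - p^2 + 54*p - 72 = (p - 3)*(p^3 - 3*p^2 - 10*p + 24) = (p - 4)*(p - 3)*(p^2 + p - 6) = (p - 4)*(p - 3)*(p + 3)*(p - 2)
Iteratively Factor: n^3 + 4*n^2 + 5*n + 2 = (n + 1)*(n^2 + 3*n + 2) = (n + 1)*(n + 2)*(n + 1)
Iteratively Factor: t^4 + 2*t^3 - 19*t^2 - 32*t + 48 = (t + 4)*(t^3 - 2*t^2 - 11*t + 12) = (t - 1)*(t + 4)*(t^2 - t - 12) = (t - 1)*(t + 3)*(t + 4)*(t - 4)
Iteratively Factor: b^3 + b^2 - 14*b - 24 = (b + 2)*(b^2 - b - 12) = (b + 2)*(b + 3)*(b - 4)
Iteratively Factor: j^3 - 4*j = (j)*(j^2 - 4) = j*(j - 2)*(j + 2)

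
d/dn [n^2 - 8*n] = 2*n - 8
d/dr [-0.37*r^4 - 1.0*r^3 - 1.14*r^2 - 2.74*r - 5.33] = -1.48*r^3 - 3.0*r^2 - 2.28*r - 2.74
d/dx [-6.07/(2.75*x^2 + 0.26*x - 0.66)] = (33.385*x + 1.5782)/(2.75*x^2 + 0.26*x - 0.66)^2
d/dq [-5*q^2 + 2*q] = 2 - 10*q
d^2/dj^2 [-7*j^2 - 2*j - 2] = -14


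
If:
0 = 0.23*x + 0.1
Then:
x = -0.43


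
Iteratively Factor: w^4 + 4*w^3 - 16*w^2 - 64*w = (w + 4)*(w^3 - 16*w) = (w - 4)*(w + 4)*(w^2 + 4*w) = w*(w - 4)*(w + 4)*(w + 4)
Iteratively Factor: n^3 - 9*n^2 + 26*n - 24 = (n - 2)*(n^2 - 7*n + 12) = (n - 4)*(n - 2)*(n - 3)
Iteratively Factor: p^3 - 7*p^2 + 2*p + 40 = (p - 5)*(p^2 - 2*p - 8) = (p - 5)*(p - 4)*(p + 2)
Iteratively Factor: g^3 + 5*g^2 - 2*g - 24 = (g + 4)*(g^2 + g - 6) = (g - 2)*(g + 4)*(g + 3)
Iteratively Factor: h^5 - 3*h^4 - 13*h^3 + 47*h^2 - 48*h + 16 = (h - 1)*(h^4 - 2*h^3 - 15*h^2 + 32*h - 16) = (h - 4)*(h - 1)*(h^3 + 2*h^2 - 7*h + 4) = (h - 4)*(h - 1)^2*(h^2 + 3*h - 4) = (h - 4)*(h - 1)^3*(h + 4)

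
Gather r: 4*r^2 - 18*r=4*r^2 - 18*r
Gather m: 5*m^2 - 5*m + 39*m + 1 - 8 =5*m^2 + 34*m - 7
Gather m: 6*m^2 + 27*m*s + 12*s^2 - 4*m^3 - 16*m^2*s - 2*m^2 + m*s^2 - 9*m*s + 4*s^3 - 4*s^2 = -4*m^3 + m^2*(4 - 16*s) + m*(s^2 + 18*s) + 4*s^3 + 8*s^2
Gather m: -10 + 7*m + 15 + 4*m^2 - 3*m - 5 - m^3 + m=-m^3 + 4*m^2 + 5*m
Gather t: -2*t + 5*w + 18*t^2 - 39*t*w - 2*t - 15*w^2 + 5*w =18*t^2 + t*(-39*w - 4) - 15*w^2 + 10*w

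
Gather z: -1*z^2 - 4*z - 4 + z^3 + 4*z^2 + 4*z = z^3 + 3*z^2 - 4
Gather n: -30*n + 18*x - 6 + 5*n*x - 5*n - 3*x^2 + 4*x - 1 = n*(5*x - 35) - 3*x^2 + 22*x - 7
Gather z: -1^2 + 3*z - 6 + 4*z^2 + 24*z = 4*z^2 + 27*z - 7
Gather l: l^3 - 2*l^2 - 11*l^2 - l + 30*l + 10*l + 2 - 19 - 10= l^3 - 13*l^2 + 39*l - 27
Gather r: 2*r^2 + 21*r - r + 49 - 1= 2*r^2 + 20*r + 48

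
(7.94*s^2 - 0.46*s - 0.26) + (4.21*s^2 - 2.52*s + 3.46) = 12.15*s^2 - 2.98*s + 3.2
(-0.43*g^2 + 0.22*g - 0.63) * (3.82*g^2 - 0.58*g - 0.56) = -1.6426*g^4 + 1.0898*g^3 - 2.2934*g^2 + 0.2422*g + 0.3528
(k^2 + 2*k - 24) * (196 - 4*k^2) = -4*k^4 - 8*k^3 + 292*k^2 + 392*k - 4704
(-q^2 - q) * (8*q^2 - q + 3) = -8*q^4 - 7*q^3 - 2*q^2 - 3*q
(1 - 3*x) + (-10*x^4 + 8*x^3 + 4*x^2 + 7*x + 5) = -10*x^4 + 8*x^3 + 4*x^2 + 4*x + 6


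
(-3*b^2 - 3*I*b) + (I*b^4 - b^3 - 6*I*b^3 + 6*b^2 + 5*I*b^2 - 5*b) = I*b^4 - b^3 - 6*I*b^3 + 3*b^2 + 5*I*b^2 - 5*b - 3*I*b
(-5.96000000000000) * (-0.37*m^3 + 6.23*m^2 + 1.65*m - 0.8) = 2.2052*m^3 - 37.1308*m^2 - 9.834*m + 4.768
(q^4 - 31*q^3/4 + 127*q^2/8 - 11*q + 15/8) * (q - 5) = q^5 - 51*q^4/4 + 437*q^3/8 - 723*q^2/8 + 455*q/8 - 75/8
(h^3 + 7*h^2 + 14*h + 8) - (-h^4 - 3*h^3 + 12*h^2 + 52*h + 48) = h^4 + 4*h^3 - 5*h^2 - 38*h - 40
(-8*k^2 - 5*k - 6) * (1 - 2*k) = 16*k^3 + 2*k^2 + 7*k - 6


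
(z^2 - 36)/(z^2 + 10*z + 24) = (z - 6)/(z + 4)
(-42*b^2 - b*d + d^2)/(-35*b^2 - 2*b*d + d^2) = (6*b + d)/(5*b + d)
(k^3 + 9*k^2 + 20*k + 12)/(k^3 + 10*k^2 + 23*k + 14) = (k + 6)/(k + 7)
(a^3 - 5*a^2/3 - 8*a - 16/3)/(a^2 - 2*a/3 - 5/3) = (3*a^2 - 8*a - 16)/(3*a - 5)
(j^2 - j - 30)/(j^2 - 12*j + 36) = (j + 5)/(j - 6)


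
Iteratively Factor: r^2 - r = (r)*(r - 1)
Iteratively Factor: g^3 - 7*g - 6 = (g + 2)*(g^2 - 2*g - 3) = (g + 1)*(g + 2)*(g - 3)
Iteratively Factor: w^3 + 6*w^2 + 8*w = (w + 2)*(w^2 + 4*w) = w*(w + 2)*(w + 4)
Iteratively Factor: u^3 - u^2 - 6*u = (u - 3)*(u^2 + 2*u) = (u - 3)*(u + 2)*(u)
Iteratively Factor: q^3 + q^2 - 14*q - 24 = (q + 3)*(q^2 - 2*q - 8) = (q + 2)*(q + 3)*(q - 4)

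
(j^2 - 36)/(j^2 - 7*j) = (j^2 - 36)/(j*(j - 7))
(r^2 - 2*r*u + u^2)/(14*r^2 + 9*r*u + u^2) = (r^2 - 2*r*u + u^2)/(14*r^2 + 9*r*u + u^2)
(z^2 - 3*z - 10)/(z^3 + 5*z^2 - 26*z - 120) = (z + 2)/(z^2 + 10*z + 24)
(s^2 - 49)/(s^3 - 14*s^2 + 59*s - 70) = (s + 7)/(s^2 - 7*s + 10)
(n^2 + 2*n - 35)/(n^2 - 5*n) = (n + 7)/n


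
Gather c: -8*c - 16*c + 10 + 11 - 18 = 3 - 24*c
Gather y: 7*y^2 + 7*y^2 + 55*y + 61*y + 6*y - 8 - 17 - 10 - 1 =14*y^2 + 122*y - 36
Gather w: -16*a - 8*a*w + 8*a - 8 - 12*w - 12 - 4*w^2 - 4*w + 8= -8*a - 4*w^2 + w*(-8*a - 16) - 12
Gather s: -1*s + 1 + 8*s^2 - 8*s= 8*s^2 - 9*s + 1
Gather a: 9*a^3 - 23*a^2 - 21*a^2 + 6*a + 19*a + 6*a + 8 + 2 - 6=9*a^3 - 44*a^2 + 31*a + 4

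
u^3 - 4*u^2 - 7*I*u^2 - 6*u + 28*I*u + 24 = (u - 4)*(u - 6*I)*(u - I)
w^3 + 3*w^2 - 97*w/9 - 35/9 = (w - 7/3)*(w + 1/3)*(w + 5)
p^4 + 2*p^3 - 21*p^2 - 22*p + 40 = (p - 4)*(p - 1)*(p + 2)*(p + 5)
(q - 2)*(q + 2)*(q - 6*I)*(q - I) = q^4 - 7*I*q^3 - 10*q^2 + 28*I*q + 24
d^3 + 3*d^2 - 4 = (d - 1)*(d + 2)^2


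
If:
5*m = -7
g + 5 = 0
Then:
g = -5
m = -7/5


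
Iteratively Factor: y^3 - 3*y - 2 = (y + 1)*(y^2 - y - 2) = (y + 1)^2*(y - 2)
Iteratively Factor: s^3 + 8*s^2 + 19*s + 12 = (s + 3)*(s^2 + 5*s + 4) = (s + 3)*(s + 4)*(s + 1)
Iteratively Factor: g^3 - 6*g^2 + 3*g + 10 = (g - 2)*(g^2 - 4*g - 5) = (g - 5)*(g - 2)*(g + 1)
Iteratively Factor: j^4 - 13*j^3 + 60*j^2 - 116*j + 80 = (j - 4)*(j^3 - 9*j^2 + 24*j - 20) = (j - 5)*(j - 4)*(j^2 - 4*j + 4) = (j - 5)*(j - 4)*(j - 2)*(j - 2)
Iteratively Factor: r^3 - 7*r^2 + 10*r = (r - 2)*(r^2 - 5*r) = (r - 5)*(r - 2)*(r)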